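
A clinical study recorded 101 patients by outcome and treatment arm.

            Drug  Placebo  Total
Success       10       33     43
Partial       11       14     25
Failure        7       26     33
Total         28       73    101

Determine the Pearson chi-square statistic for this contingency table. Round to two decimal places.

Grand total N = 101.
Expected counts (row total × column total / N):
  Success, Drug: 43×28/101 = 11.921
  Success, Placebo: 43×73/101 = 31.079
  Partial, Drug: 25×28/101 = 6.931
  Partial, Placebo: 25×73/101 = 18.069
  Failure, Drug: 33×28/101 = 9.149
  Failure, Placebo: 33×73/101 = 23.851
Contributions (O − E)²/E:
  (10 − 11.921)²/11.921 = 0.3096
  (33 − 31.079)²/31.079 = 0.1187
  (11 − 6.931)²/6.931 = 2.3888
  (14 − 18.069)²/18.069 = 0.9163
  (7 − 9.149)²/9.149 = 0.5048
  (26 − 23.851)²/23.851 = 0.1936
χ² = 0.3096 + 0.1187 + 2.3888 + 0.9163 + 0.5048 + 0.1936 = 4.43

4.43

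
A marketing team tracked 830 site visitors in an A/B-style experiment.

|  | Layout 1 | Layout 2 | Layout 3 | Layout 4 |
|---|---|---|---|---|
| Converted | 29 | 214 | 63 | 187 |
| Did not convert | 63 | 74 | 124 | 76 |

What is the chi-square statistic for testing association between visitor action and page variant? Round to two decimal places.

122.37

Row totals: 493, 337. Column totals: 92, 288, 187, 263. Grand total N = 830.
Expected counts (row total × column total / N):
  Converted, Layout 1: 493×92/830 = 54.646
  Converted, Layout 2: 493×288/830 = 171.065
  Converted, Layout 3: 493×187/830 = 111.073
  Converted, Layout 4: 493×263/830 = 156.216
  Did not convert, Layout 1: 337×92/830 = 37.354
  Did not convert, Layout 2: 337×288/830 = 116.935
  Did not convert, Layout 3: 337×187/830 = 75.927
  Did not convert, Layout 4: 337×263/830 = 106.784
Contributions (O − E)²/E:
  (29 − 54.646)²/54.646 = 12.0360
  (214 − 171.065)²/171.065 = 10.7761
  (63 − 111.073)²/111.073 = 20.8063
  (187 − 156.216)²/156.216 = 6.0663
  (63 − 37.354)²/37.354 = 17.6077
  (74 − 116.935)²/116.935 = 15.7644
  (124 − 75.927)²/75.927 = 30.4373
  (76 − 106.784)²/106.784 = 8.8745
χ² = 12.0360 + 10.7761 + 20.8063 + 6.0663 + 17.6077 + 15.7644 + 30.4373 + 8.8745 = 122.37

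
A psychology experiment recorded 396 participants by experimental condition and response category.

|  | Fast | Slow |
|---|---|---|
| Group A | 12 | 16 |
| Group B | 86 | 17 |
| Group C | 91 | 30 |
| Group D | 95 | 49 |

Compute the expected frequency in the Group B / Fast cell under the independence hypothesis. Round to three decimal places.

Row total (Group B) = 103; column total (Fast) = 284; grand total N = 396.
Expected count = (row total × column total) / N = 103 × 284 / 396 = 73.869.

73.869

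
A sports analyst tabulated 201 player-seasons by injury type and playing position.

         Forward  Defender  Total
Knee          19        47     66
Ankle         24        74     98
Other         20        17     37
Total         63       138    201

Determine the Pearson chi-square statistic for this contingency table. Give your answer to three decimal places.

Grand total N = 201.
Expected counts (row total × column total / N):
  Knee, Forward: 66×63/201 = 20.6866
  Knee, Defender: 66×138/201 = 45.3134
  Ankle, Forward: 98×63/201 = 30.7164
  Ankle, Defender: 98×138/201 = 67.2836
  Other, Forward: 37×63/201 = 11.5970
  Other, Defender: 37×138/201 = 25.4030
Contributions (O − E)²/E:
  (19 − 20.6866)²/20.6866 = 0.1375
  (47 − 45.3134)²/45.3134 = 0.0628
  (24 − 30.7164)²/30.7164 = 1.4686
  (74 − 67.2836)²/67.2836 = 0.6704
  (20 − 11.5970)²/11.5970 = 6.0887
  (17 − 25.4030)²/25.4030 = 2.7796
χ² = 0.1375 + 0.0628 + 1.4686 + 0.6704 + 6.0887 + 2.7796 = 11.208

11.208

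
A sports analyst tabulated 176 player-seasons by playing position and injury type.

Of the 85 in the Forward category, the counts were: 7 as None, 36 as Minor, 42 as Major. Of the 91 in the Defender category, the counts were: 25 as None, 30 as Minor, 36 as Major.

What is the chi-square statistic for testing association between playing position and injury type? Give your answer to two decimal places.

10.94

Row totals: 85, 91. Column totals: 32, 66, 78. Grand total N = 176.
Expected counts (row total × column total / N):
  Forward, None: 85×32/176 = 15.455
  Forward, Minor: 85×66/176 = 31.875
  Forward, Major: 85×78/176 = 37.670
  Defender, None: 91×32/176 = 16.545
  Defender, Minor: 91×66/176 = 34.125
  Defender, Major: 91×78/176 = 40.330
Contributions (O − E)²/E:
  (7 − 15.455)²/15.455 = 4.6255
  (36 − 31.875)²/31.875 = 0.5338
  (42 − 37.670)²/37.670 = 0.4977
  (25 − 16.545)²/16.545 = 4.3208
  (30 − 34.125)²/34.125 = 0.4986
  (36 − 40.330)²/40.330 = 0.4649
χ² = 4.6255 + 0.5338 + 0.4977 + 4.3208 + 0.4986 + 0.4649 = 10.94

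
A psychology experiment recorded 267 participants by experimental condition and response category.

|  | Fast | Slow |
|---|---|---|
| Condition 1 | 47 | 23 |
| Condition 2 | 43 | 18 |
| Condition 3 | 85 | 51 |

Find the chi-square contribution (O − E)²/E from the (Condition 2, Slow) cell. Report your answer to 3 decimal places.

0.434

Row total (Condition 2) = 61; column total (Slow) = 92; N = 267.
Expected count E = 61 × 92 / 267 = 21.01873.
Contribution = (O − E)²/E = (18 − 21.01873)² / 21.01873 = 0.434.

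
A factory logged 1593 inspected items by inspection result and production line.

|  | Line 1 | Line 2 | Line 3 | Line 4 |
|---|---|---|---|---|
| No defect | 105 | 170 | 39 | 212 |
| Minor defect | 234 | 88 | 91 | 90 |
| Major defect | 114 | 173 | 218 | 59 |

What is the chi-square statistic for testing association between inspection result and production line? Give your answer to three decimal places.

350.313

Row totals: 526, 503, 564. Column totals: 453, 431, 348, 361. Grand total N = 1593.
Expected counts (row total × column total / N):
  No defect, Line 1: 526×453/1593 = 149.57815
  No defect, Line 2: 526×431/1593 = 142.31387
  No defect, Line 3: 526×348/1593 = 114.90772
  No defect, Line 4: 526×361/1593 = 119.20025
  Minor defect, Line 1: 503×453/1593 = 143.03766
  Minor defect, Line 2: 503×431/1593 = 136.09102
  Minor defect, Line 3: 503×348/1593 = 109.88324
  Minor defect, Line 4: 503×361/1593 = 113.98807
  Major defect, Line 1: 564×453/1593 = 160.38418
  Major defect, Line 2: 564×431/1593 = 152.59510
  Major defect, Line 3: 564×348/1593 = 123.20904
  Major defect, Line 4: 564×361/1593 = 127.81168
Contributions (O − E)²/E:
  (105 − 149.57815)²/149.57815 = 13.2854
  (170 − 142.31387)²/142.31387 = 5.3861
  (39 − 114.90772)²/114.90772 = 50.1444
  (212 − 119.20025)²/119.20025 = 72.2464
  (234 − 143.03766)²/143.03766 = 57.8459
  (88 − 136.09102)²/136.09102 = 16.9941
  (91 − 109.88324)²/109.88324 = 3.2451
  (90 − 113.98807)²/113.98807 = 5.0481
  (114 − 160.38418)²/160.38418 = 13.4146
  (173 − 152.59510)²/152.59510 = 2.7285
  (218 − 123.20904)²/123.20904 = 72.9275
  (59 − 127.81168)²/127.81168 = 37.0471
χ² = 13.2854 + 5.3861 + 50.1444 + 72.2464 + 57.8459 + 16.9941 + 3.2451 + 5.0481 + 13.4146 + 2.7285 + 72.9275 + 37.0471 = 350.313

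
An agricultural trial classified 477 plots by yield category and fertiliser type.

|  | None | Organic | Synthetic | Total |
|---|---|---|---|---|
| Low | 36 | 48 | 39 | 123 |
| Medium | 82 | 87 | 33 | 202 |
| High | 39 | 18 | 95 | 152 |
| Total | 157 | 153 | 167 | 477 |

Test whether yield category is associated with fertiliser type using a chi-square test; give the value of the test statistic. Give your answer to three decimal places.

88.723

Grand total N = 477.
Expected counts (row total × column total / N):
  Low, None: 123×157/477 = 40.4843
  Low, Organic: 123×153/477 = 39.4528
  Low, Synthetic: 123×167/477 = 43.0629
  Medium, None: 202×157/477 = 66.4864
  Medium, Organic: 202×153/477 = 64.7925
  Medium, Synthetic: 202×167/477 = 70.7212
  High, None: 152×157/477 = 50.0294
  High, Organic: 152×153/477 = 48.7547
  High, Synthetic: 152×167/477 = 53.2159
Contributions (O − E)²/E:
  (36 − 40.4843)²/40.4843 = 0.4967
  (48 − 39.4528)²/39.4528 = 1.8517
  (39 − 43.0629)²/43.0629 = 0.3833
  (82 − 66.4864)²/66.4864 = 3.6199
  (87 − 64.7925)²/64.7925 = 7.6116
  (33 − 70.7212)²/70.7212 = 20.1197
  (39 − 50.0294)²/50.0294 = 2.4315
  (18 − 48.7547)²/48.7547 = 19.4002
  (95 − 53.2159)²/53.2159 = 32.8081
χ² = 0.4967 + 1.8517 + 0.3833 + 3.6199 + 7.6116 + 20.1197 + 2.4315 + 19.4002 + 32.8081 = 88.723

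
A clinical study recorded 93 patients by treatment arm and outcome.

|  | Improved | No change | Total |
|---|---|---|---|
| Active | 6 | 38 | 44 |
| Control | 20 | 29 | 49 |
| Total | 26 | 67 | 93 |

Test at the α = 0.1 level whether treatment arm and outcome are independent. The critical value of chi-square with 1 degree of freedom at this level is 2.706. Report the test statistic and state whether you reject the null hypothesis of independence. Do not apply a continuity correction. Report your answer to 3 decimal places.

Grand total N = 93.
Expected counts (row total × column total / N):
  Active, Improved: 44×26/93 = 12.3011
  Active, No change: 44×67/93 = 31.6989
  Control, Improved: 49×26/93 = 13.6989
  Control, No change: 49×67/93 = 35.3011
Contributions (O − E)²/E:
  (6 − 12.3011)²/12.3011 = 3.2277
  (38 − 31.6989)²/31.6989 = 1.2525
  (20 − 13.6989)²/13.6989 = 2.8983
  (29 − 35.3011)²/35.3011 = 1.1247
χ² = 3.2277 + 1.2525 + 2.8983 + 1.1247 = 8.503
df = (2−1)(2−1) = 1. Since 8.503 > 2.706, reject the null hypothesis of independence at α = 0.1.

8.503; reject H₀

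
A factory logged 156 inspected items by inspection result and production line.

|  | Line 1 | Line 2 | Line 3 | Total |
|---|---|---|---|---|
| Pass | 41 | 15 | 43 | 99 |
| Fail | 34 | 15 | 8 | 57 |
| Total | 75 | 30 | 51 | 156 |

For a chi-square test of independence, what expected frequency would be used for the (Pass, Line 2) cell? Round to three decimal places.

19.038

Row total (Pass) = 99; column total (Line 2) = 30; grand total N = 156.
Expected count = (row total × column total) / N = 99 × 30 / 156 = 19.038.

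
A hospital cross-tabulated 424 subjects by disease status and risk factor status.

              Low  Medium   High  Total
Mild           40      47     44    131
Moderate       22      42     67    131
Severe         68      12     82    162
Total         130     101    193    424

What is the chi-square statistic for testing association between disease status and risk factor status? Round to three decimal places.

50.964

Grand total N = 424.
Expected counts (row total × column total / N):
  Mild, Low: 131×130/424 = 40.1651
  Mild, Medium: 131×101/424 = 31.2052
  Mild, High: 131×193/424 = 59.6297
  Moderate, Low: 131×130/424 = 40.1651
  Moderate, Medium: 131×101/424 = 31.2052
  Moderate, High: 131×193/424 = 59.6297
  Severe, Low: 162×130/424 = 49.6698
  Severe, Medium: 162×101/424 = 38.5896
  Severe, High: 162×193/424 = 73.7406
Contributions (O − E)²/E:
  (40 − 40.1651)²/40.1651 = 0.0007
  (47 − 31.2052)²/31.2052 = 7.9947
  (44 − 59.6297)²/59.6297 = 4.0967
  (22 − 40.1651)²/40.1651 = 8.2154
  (42 − 31.2052)²/31.2052 = 3.7342
  (67 − 59.6297)²/59.6297 = 0.9110
  (68 − 49.6698)²/49.6698 = 6.7646
  (12 − 38.5896)²/38.5896 = 18.3212
  (82 − 73.7406)²/73.7406 = 0.9251
χ² = 0.0007 + 7.9947 + 4.0967 + 8.2154 + 3.7342 + 0.9110 + 6.7646 + 18.3212 + 0.9251 = 50.964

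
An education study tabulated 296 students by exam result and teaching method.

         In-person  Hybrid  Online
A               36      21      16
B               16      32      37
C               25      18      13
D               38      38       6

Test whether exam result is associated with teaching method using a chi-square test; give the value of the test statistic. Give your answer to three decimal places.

38.995

Row totals: 73, 85, 56, 82. Column totals: 115, 109, 72. Grand total N = 296.
Expected counts (row total × column total / N):
  A, In-person: 73×115/296 = 28.3615
  A, Hybrid: 73×109/296 = 26.8818
  A, Online: 73×72/296 = 17.7568
  B, In-person: 85×115/296 = 33.0236
  B, Hybrid: 85×109/296 = 31.3007
  B, Online: 85×72/296 = 20.6757
  C, In-person: 56×115/296 = 21.7568
  C, Hybrid: 56×109/296 = 20.6216
  C, Online: 56×72/296 = 13.6216
  D, In-person: 82×115/296 = 31.8581
  D, Hybrid: 82×109/296 = 30.1959
  D, Online: 82×72/296 = 19.9459
Contributions (O − E)²/E:
  (36 − 28.3615)²/28.3615 = 2.0572
  (21 − 26.8818)²/26.8818 = 1.2870
  (16 − 17.7568)²/17.7568 = 0.1738
  (16 − 33.0236)²/33.0236 = 8.7756
  (32 − 31.3007)²/31.3007 = 0.0156
  (37 − 20.6757)²/20.6757 = 12.8887
  (25 − 21.7568)²/21.7568 = 0.4835
  (18 − 20.6216)²/20.6216 = 0.3333
  (13 − 13.6216)²/13.6216 = 0.0284
  (38 − 31.8581)²/31.8581 = 1.1841
  (38 − 30.1959)²/30.1959 = 2.0170
  (6 − 19.9459)²/19.9459 = 9.7508
χ² = 2.0572 + 1.2870 + 0.1738 + 8.7756 + 0.0156 + 12.8887 + 0.4835 + 0.3333 + 0.0284 + 1.1841 + 2.0170 + 9.7508 = 38.995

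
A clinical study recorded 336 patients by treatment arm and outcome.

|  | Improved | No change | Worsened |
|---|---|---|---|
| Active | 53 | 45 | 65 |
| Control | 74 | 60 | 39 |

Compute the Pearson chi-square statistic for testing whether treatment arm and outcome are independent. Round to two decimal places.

11.83

Row totals: 163, 173. Column totals: 127, 105, 104. Grand total N = 336.
Expected counts (row total × column total / N):
  Active, Improved: 163×127/336 = 61.610
  Active, No change: 163×105/336 = 50.938
  Active, Worsened: 163×104/336 = 50.452
  Control, Improved: 173×127/336 = 65.390
  Control, No change: 173×105/336 = 54.062
  Control, Worsened: 173×104/336 = 53.548
Contributions (O − E)²/E:
  (53 − 61.610)²/61.610 = 1.2032
  (45 − 50.938)²/50.938 = 0.6922
  (65 − 50.452)²/50.452 = 4.1950
  (74 − 65.390)²/65.390 = 1.1337
  (60 − 54.062)²/54.062 = 0.6522
  (39 − 53.548)²/53.548 = 3.9524
χ² = 1.2032 + 0.6922 + 4.1950 + 1.1337 + 0.6522 + 3.9524 = 11.83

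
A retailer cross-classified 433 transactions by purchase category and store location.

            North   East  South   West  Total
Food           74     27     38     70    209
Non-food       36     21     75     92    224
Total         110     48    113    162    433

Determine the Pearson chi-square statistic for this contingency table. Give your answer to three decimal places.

28.495

Grand total N = 433.
Expected counts (row total × column total / N):
  Food, North: 209×110/433 = 53.0947
  Food, East: 209×48/433 = 23.1686
  Food, South: 209×113/433 = 54.5427
  Food, West: 209×162/433 = 78.1940
  Non-food, North: 224×110/433 = 56.9053
  Non-food, East: 224×48/433 = 24.8314
  Non-food, South: 224×113/433 = 58.4573
  Non-food, West: 224×162/433 = 83.8060
Contributions (O − E)²/E:
  (74 − 53.0947)²/53.0947 = 8.2312
  (27 − 23.1686)²/23.1686 = 0.6336
  (38 − 54.5427)²/54.5427 = 5.0174
  (70 − 78.1940)²/78.1940 = 0.8587
  (36 − 56.9053)²/56.9053 = 7.6800
  (21 − 24.8314)²/24.8314 = 0.5912
  (75 − 58.4573)²/58.4573 = 4.6814
  (92 − 83.8060)²/83.8060 = 0.8012
χ² = 8.2312 + 0.6336 + 5.0174 + 0.8587 + 7.6800 + 0.5912 + 4.6814 + 0.8012 = 28.495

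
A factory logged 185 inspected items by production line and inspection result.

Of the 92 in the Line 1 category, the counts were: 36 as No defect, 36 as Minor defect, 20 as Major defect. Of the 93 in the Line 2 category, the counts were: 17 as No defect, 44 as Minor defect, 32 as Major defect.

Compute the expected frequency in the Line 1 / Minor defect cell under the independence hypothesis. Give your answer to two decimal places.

Row total (Line 1) = 92; column total (Minor defect) = 80; grand total N = 185.
Expected count = (row total × column total) / N = 92 × 80 / 185 = 39.78.

39.78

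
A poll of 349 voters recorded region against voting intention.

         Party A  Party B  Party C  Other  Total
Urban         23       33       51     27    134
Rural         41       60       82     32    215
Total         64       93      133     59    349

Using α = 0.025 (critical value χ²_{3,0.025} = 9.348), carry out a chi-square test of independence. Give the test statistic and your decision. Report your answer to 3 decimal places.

1.851; fail to reject H₀

Grand total N = 349.
Expected counts (row total × column total / N):
  Urban, Party A: 134×64/349 = 24.5731
  Urban, Party B: 134×93/349 = 35.7077
  Urban, Party C: 134×133/349 = 51.0659
  Urban, Other: 134×59/349 = 22.6533
  Rural, Party A: 215×64/349 = 39.4269
  Rural, Party B: 215×93/349 = 57.2923
  Rural, Party C: 215×133/349 = 81.9341
  Rural, Other: 215×59/349 = 36.3467
Contributions (O − E)²/E:
  (23 − 24.5731)²/24.5731 = 0.1007
  (33 − 35.7077)²/35.7077 = 0.2053
  (51 − 51.0659)²/51.0659 = 0.0001
  (27 − 22.6533)²/22.6533 = 0.8340
  (41 − 39.4269)²/39.4269 = 0.0628
  (60 − 57.2923)²/57.2923 = 0.1280
  (82 − 81.9341)²/81.9341 = 0.0001
  (32 − 36.3467)²/36.3467 = 0.5198
χ² = 0.1007 + 0.2053 + 0.0001 + 0.8340 + 0.0628 + 0.1280 + 0.0001 + 0.5198 = 1.851
df = (2−1)(4−1) = 3. Since 1.851 < 9.348, fail to reject the null hypothesis of independence at α = 0.025.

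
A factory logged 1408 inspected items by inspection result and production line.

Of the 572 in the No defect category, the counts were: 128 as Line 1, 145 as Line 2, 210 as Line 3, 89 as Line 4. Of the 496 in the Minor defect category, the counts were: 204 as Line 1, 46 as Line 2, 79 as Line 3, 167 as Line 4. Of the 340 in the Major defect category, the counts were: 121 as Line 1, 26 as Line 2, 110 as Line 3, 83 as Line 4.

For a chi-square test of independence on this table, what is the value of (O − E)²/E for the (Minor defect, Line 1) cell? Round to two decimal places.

Row total (Minor defect) = 496; column total (Line 1) = 453; N = 1408.
Expected count E = 496 × 453 / 1408 = 159.580.
Contribution = (O − E)²/E = (204 − 159.580)² / 159.580 = 12.36.

12.36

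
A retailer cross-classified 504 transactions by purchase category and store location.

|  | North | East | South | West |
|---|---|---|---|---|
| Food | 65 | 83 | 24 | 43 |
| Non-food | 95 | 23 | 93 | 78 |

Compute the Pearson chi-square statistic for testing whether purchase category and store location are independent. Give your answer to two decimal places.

Row totals: 215, 289. Column totals: 160, 106, 117, 121. Grand total N = 504.
Expected counts (row total × column total / N):
  Food, North: 215×160/504 = 68.254
  Food, East: 215×106/504 = 45.218
  Food, South: 215×117/504 = 49.911
  Food, West: 215×121/504 = 51.617
  Non-food, North: 289×160/504 = 91.746
  Non-food, East: 289×106/504 = 60.782
  Non-food, South: 289×117/504 = 67.089
  Non-food, West: 289×121/504 = 69.383
Contributions (O − E)²/E:
  (65 − 68.254)²/68.254 = 0.1551
  (83 − 45.218)²/45.218 = 31.5688
  (24 − 49.911)²/49.911 = 13.4515
  (43 − 51.617)²/51.617 = 1.4385
  (95 − 91.746)²/91.746 = 0.1154
  (23 − 60.782)²/60.782 = 23.4852
  (93 − 67.089)²/67.089 = 10.0073
  (78 − 69.383)²/69.383 = 1.0702
χ² = 0.1551 + 31.5688 + 13.4515 + 1.4385 + 0.1154 + 23.4852 + 10.0073 + 1.0702 = 81.29

81.29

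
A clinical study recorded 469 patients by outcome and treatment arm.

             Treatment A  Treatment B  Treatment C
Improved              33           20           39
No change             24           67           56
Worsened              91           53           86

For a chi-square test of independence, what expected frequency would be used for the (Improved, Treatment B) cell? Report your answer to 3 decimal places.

27.463

Row total (Improved) = 92; column total (Treatment B) = 140; grand total N = 469.
Expected count = (row total × column total) / N = 92 × 140 / 469 = 27.463.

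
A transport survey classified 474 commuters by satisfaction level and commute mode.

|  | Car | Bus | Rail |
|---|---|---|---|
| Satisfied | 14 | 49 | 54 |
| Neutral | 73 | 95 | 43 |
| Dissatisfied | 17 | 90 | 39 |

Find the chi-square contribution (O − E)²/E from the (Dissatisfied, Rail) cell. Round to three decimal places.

Row total (Dissatisfied) = 146; column total (Rail) = 136; N = 474.
Expected count E = 146 × 136 / 474 = 41.89030.
Contribution = (O − E)²/E = (39 − 41.89030)² / 41.89030 = 0.199.

0.199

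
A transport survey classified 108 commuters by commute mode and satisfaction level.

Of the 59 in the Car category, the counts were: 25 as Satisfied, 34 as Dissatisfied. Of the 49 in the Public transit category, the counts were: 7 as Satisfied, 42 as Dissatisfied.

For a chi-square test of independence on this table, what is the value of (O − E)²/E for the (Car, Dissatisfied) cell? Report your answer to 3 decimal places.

Row total (Car) = 59; column total (Dissatisfied) = 76; N = 108.
Expected count E = 59 × 76 / 108 = 41.5185.
Contribution = (O − E)²/E = (34 − 41.5185)² / 41.5185 = 1.362.

1.362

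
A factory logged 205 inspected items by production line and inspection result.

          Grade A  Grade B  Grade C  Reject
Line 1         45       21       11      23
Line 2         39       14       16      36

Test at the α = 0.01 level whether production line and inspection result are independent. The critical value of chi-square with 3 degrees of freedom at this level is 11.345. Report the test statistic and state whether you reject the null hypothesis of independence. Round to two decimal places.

5.50; fail to reject H₀

Row totals: 100, 105. Column totals: 84, 35, 27, 59. Grand total N = 205.
Expected counts (row total × column total / N):
  Line 1, Grade A: 100×84/205 = 40.976
  Line 1, Grade B: 100×35/205 = 17.073
  Line 1, Grade C: 100×27/205 = 13.171
  Line 1, Reject: 100×59/205 = 28.780
  Line 2, Grade A: 105×84/205 = 43.024
  Line 2, Grade B: 105×35/205 = 17.927
  Line 2, Grade C: 105×27/205 = 13.829
  Line 2, Reject: 105×59/205 = 30.220
Contributions (O − E)²/E:
  (45 − 40.976)²/40.976 = 0.3952
  (21 − 17.073)²/17.073 = 0.9033
  (11 − 13.171)²/13.171 = 0.3578
  (23 − 28.780)²/28.780 = 1.1608
  (39 − 43.024)²/43.024 = 0.3764
  (14 − 17.927)²/17.927 = 0.8602
  (16 − 13.829)²/13.829 = 0.3408
  (36 − 30.220)²/30.220 = 1.1055
χ² = 0.3952 + 0.9033 + 0.3578 + 1.1608 + 0.3764 + 0.8602 + 0.3408 + 1.1055 = 5.50
df = (2−1)(4−1) = 3. Since 5.50 < 11.345, fail to reject the null hypothesis of independence at α = 0.01.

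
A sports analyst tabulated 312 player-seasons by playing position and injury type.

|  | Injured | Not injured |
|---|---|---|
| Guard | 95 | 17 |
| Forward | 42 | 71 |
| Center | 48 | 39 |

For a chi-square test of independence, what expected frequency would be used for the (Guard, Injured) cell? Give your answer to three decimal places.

66.410

Row total (Guard) = 112; column total (Injured) = 185; grand total N = 312.
Expected count = (row total × column total) / N = 112 × 185 / 312 = 66.410.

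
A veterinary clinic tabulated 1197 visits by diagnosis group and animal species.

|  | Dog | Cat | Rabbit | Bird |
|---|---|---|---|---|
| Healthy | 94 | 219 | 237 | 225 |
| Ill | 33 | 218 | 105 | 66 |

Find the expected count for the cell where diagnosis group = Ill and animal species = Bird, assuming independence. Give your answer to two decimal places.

102.59

Row total (Ill) = 422; column total (Bird) = 291; grand total N = 1197.
Expected count = (row total × column total) / N = 422 × 291 / 1197 = 102.59.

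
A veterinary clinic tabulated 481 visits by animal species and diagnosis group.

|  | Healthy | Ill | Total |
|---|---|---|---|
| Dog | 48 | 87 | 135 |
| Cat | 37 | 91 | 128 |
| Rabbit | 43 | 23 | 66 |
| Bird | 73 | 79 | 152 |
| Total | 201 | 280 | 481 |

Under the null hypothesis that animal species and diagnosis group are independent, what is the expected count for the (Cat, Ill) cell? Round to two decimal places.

74.51

Row total (Cat) = 128; column total (Ill) = 280; grand total N = 481.
Expected count = (row total × column total) / N = 128 × 280 / 481 = 74.51.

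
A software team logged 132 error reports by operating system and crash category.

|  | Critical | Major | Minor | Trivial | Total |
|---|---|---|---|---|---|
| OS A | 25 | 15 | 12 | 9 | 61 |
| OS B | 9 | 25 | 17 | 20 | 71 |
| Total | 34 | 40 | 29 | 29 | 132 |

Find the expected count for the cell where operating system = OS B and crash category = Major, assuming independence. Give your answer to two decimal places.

Row total (OS B) = 71; column total (Major) = 40; grand total N = 132.
Expected count = (row total × column total) / N = 71 × 40 / 132 = 21.52.

21.52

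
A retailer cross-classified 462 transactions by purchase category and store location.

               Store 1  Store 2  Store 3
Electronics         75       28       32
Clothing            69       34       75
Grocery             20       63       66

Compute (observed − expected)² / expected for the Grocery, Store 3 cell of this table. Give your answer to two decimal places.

1.87

Row total (Grocery) = 149; column total (Store 3) = 173; N = 462.
Expected count E = 149 × 173 / 462 = 55.794.
Contribution = (O − E)²/E = (66 − 55.794)² / 55.794 = 1.87.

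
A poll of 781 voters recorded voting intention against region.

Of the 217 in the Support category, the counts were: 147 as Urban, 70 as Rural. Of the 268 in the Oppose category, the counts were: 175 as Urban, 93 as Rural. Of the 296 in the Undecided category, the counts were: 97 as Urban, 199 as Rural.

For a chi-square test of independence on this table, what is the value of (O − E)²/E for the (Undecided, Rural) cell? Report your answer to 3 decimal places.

27.839

Row total (Undecided) = 296; column total (Rural) = 362; N = 781.
Expected count E = 296 × 362 / 781 = 137.1985.
Contribution = (O − E)²/E = (199 − 137.1985)² / 137.1985 = 27.839.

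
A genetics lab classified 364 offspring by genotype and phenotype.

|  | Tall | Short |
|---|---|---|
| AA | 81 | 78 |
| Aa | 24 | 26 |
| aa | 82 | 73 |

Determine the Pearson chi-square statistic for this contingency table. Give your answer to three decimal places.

Row totals: 159, 50, 155. Column totals: 187, 177. Grand total N = 364.
Expected counts (row total × column total / N):
  AA, Tall: 159×187/364 = 81.6841
  AA, Short: 159×177/364 = 77.3159
  Aa, Tall: 50×187/364 = 25.6868
  Aa, Short: 50×177/364 = 24.3132
  aa, Tall: 155×187/364 = 79.6291
  aa, Short: 155×177/364 = 75.3709
Contributions (O − E)²/E:
  (81 − 81.6841)²/81.6841 = 0.0057
  (78 − 77.3159)²/77.3159 = 0.0061
  (24 − 25.6868)²/25.6868 = 0.1108
  (26 − 24.3132)²/24.3132 = 0.1170
  (82 − 79.6291)²/79.6291 = 0.0706
  (73 − 75.3709)²/75.3709 = 0.0746
χ² = 0.0057 + 0.0061 + 0.1108 + 0.1170 + 0.0706 + 0.0746 = 0.385

0.385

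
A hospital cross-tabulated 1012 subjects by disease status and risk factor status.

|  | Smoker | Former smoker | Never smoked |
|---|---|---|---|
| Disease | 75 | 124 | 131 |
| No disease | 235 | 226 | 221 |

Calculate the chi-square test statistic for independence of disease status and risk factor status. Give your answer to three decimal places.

14.656

Row totals: 330, 682. Column totals: 310, 350, 352. Grand total N = 1012.
Expected counts (row total × column total / N):
  Disease, Smoker: 330×310/1012 = 101.0870
  Disease, Former smoker: 330×350/1012 = 114.1304
  Disease, Never smoked: 330×352/1012 = 114.7826
  No disease, Smoker: 682×310/1012 = 208.9130
  No disease, Former smoker: 682×350/1012 = 235.8696
  No disease, Never smoked: 682×352/1012 = 237.2174
Contributions (O − E)²/E:
  (75 − 101.0870)²/101.0870 = 6.7321
  (124 − 114.1304)²/114.1304 = 0.8535
  (131 − 114.7826)²/114.7826 = 2.2913
  (235 − 208.9130)²/208.9130 = 3.2575
  (226 − 235.8696)²/235.8696 = 0.4130
  (221 − 237.2174)²/237.2174 = 1.1087
χ² = 6.7321 + 0.8535 + 2.2913 + 3.2575 + 0.4130 + 1.1087 = 14.656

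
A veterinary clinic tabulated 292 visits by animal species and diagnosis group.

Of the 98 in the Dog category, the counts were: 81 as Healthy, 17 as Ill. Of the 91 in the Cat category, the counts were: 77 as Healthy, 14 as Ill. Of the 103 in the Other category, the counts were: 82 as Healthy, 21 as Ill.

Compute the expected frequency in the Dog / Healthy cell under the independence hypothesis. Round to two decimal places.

80.55

Row total (Dog) = 98; column total (Healthy) = 240; grand total N = 292.
Expected count = (row total × column total) / N = 98 × 240 / 292 = 80.55.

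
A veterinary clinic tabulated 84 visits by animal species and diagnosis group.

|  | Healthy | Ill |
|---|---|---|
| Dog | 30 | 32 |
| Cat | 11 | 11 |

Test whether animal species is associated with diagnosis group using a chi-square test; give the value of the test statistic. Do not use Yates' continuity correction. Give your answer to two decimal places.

0.02

Row totals: 62, 22. Column totals: 41, 43. Grand total N = 84.
Expected counts (row total × column total / N):
  Dog, Healthy: 62×41/84 = 30.262
  Dog, Ill: 62×43/84 = 31.738
  Cat, Healthy: 22×41/84 = 10.738
  Cat, Ill: 22×43/84 = 11.262
Contributions (O − E)²/E:
  (30 − 30.262)²/30.262 = 0.0023
  (32 − 31.738)²/31.738 = 0.0022
  (11 − 10.738)²/10.738 = 0.0064
  (11 − 11.262)²/11.262 = 0.0061
χ² = 0.0023 + 0.0022 + 0.0064 + 0.0061 = 0.02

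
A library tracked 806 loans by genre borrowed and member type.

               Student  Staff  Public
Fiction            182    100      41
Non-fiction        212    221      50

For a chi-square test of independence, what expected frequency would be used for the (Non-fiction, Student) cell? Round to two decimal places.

Row total (Non-fiction) = 483; column total (Student) = 394; grand total N = 806.
Expected count = (row total × column total) / N = 483 × 394 / 806 = 236.11.

236.11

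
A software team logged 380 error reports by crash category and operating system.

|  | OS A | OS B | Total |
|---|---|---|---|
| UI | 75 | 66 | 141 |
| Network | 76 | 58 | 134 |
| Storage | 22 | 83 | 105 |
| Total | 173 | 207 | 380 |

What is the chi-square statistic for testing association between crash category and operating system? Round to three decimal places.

35.674

Grand total N = 380.
Expected counts (row total × column total / N):
  UI, OS A: 141×173/380 = 64.1921
  UI, OS B: 141×207/380 = 76.8079
  Network, OS A: 134×173/380 = 61.0053
  Network, OS B: 134×207/380 = 72.9947
  Storage, OS A: 105×173/380 = 47.8026
  Storage, OS B: 105×207/380 = 57.1974
Contributions (O − E)²/E:
  (75 − 64.1921)²/64.1921 = 1.8197
  (66 − 76.8079)²/76.8079 = 1.5208
  (76 − 61.0053)²/61.0053 = 3.6856
  (58 − 72.9947)²/72.9947 = 3.0802
  (22 − 47.8026)²/47.8026 = 13.9276
  (83 − 57.1974)²/57.1974 = 11.6399
χ² = 1.8197 + 1.5208 + 3.6856 + 3.0802 + 13.9276 + 11.6399 = 35.674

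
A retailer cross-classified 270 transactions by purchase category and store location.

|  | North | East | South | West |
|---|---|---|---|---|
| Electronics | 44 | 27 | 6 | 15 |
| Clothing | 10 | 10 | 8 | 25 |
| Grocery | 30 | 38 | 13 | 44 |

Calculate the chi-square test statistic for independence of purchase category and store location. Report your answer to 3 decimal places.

Row totals: 92, 53, 125. Column totals: 84, 75, 27, 84. Grand total N = 270.
Expected counts (row total × column total / N):
  Electronics, North: 92×84/270 = 28.6222
  Electronics, East: 92×75/270 = 25.5556
  Electronics, South: 92×27/270 = 9.2000
  Electronics, West: 92×84/270 = 28.6222
  Clothing, North: 53×84/270 = 16.4889
  Clothing, East: 53×75/270 = 14.7222
  Clothing, South: 53×27/270 = 5.3000
  Clothing, West: 53×84/270 = 16.4889
  Grocery, North: 125×84/270 = 38.8889
  Grocery, East: 125×75/270 = 34.7222
  Grocery, South: 125×27/270 = 12.5000
  Grocery, West: 125×84/270 = 38.8889
Contributions (O − E)²/E:
  (44 − 28.6222)²/28.6222 = 8.2620
  (27 − 25.5556)²/25.5556 = 0.0816
  (6 − 9.2000)²/9.2000 = 1.1130
  (15 − 28.6222)²/28.6222 = 6.4832
  (10 − 16.4889)²/16.4889 = 2.5536
  (10 − 14.7222)²/14.7222 = 1.5147
  (8 − 5.3000)²/5.3000 = 1.3755
  (25 − 16.4889)²/16.4889 = 4.3932
  (30 − 38.8889)²/38.8889 = 2.0318
  (38 − 34.7222)²/34.7222 = 0.3094
  (13 − 12.5000)²/12.5000 = 0.0200
  (44 − 38.8889)²/38.8889 = 0.6717
χ² = 8.2620 + 0.0816 + 1.1130 + 6.4832 + 2.5536 + 1.5147 + 1.3755 + 4.3932 + 2.0318 + 0.3094 + 0.0200 + 0.6717 = 28.810

28.810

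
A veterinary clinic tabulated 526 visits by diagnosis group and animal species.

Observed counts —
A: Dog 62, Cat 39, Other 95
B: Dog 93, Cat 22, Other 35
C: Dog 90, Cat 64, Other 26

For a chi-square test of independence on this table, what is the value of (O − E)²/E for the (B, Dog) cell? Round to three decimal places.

Row total (B) = 150; column total (Dog) = 245; N = 526.
Expected count E = 150 × 245 / 526 = 69.8669.
Contribution = (O − E)²/E = (93 − 69.8669)² / 69.8669 = 7.659.

7.659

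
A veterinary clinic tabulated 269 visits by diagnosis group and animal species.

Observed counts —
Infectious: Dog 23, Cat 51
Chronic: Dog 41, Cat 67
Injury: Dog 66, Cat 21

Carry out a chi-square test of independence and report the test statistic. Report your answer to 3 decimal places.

39.873

Row totals: 74, 108, 87. Column totals: 130, 139. Grand total N = 269.
Expected counts (row total × column total / N):
  Infectious, Dog: 74×130/269 = 35.76208
  Infectious, Cat: 74×139/269 = 38.23792
  Chronic, Dog: 108×130/269 = 52.19331
  Chronic, Cat: 108×139/269 = 55.80669
  Injury, Dog: 87×130/269 = 42.04461
  Injury, Cat: 87×139/269 = 44.95539
Contributions (O − E)²/E:
  (23 − 35.76208)²/35.76208 = 4.5543
  (51 − 38.23792)²/38.23792 = 4.2594
  (41 − 52.19331)²/52.19331 = 2.4005
  (67 − 55.80669)²/55.80669 = 2.2451
  (66 − 42.04461)²/42.04461 = 13.6489
  (21 − 44.95539)²/44.95539 = 12.7651
χ² = 4.5543 + 4.2594 + 2.4005 + 2.2451 + 13.6489 + 12.7651 = 39.873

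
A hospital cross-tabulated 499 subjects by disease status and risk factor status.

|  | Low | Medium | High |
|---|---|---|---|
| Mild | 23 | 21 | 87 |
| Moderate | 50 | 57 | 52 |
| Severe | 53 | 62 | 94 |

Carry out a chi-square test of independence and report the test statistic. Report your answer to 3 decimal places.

Row totals: 131, 159, 209. Column totals: 126, 140, 233. Grand total N = 499.
Expected counts (row total × column total / N):
  Mild, Low: 131×126/499 = 33.07816
  Mild, Medium: 131×140/499 = 36.75351
  Mild, High: 131×233/499 = 61.16834
  Moderate, Low: 159×126/499 = 40.14830
  Moderate, Medium: 159×140/499 = 44.60922
  Moderate, High: 159×233/499 = 74.24248
  Severe, Low: 209×126/499 = 52.77355
  Severe, Medium: 209×140/499 = 58.63727
  Severe, High: 209×233/499 = 97.58918
Contributions (O − E)²/E:
  (23 − 33.07816)²/33.07816 = 3.0706
  (21 − 36.75351)²/36.75351 = 6.7524
  (87 − 61.16834)²/61.16834 = 10.9088
  (50 − 40.14830)²/40.14830 = 2.4174
  (57 − 44.60922)²/44.60922 = 3.4417
  (52 − 74.24248)²/74.24248 = 6.6637
  (53 − 52.77355)²/52.77355 = 0.0010
  (62 − 58.63727)²/58.63727 = 0.1928
  (94 − 97.58918)²/97.58918 = 0.1320
χ² = 3.0706 + 6.7524 + 10.9088 + 2.4174 + 3.4417 + 6.6637 + 0.0010 + 0.1928 + 0.1320 = 33.580

33.580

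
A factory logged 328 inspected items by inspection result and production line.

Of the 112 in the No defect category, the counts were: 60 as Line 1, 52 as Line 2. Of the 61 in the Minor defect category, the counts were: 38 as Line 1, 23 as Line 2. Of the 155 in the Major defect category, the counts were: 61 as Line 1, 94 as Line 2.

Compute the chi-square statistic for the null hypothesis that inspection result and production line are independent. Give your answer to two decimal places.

10.99

Row totals: 112, 61, 155. Column totals: 159, 169. Grand total N = 328.
Expected counts (row total × column total / N):
  No defect, Line 1: 112×159/328 = 54.293
  No defect, Line 2: 112×169/328 = 57.707
  Minor defect, Line 1: 61×159/328 = 29.570
  Minor defect, Line 2: 61×169/328 = 31.430
  Major defect, Line 1: 155×159/328 = 75.137
  Major defect, Line 2: 155×169/328 = 79.863
Contributions (O − E)²/E:
  (60 − 54.293)²/54.293 = 0.5999
  (52 − 57.707)²/57.707 = 0.5644
  (38 − 29.570)²/29.570 = 2.4033
  (23 − 31.430)²/31.430 = 2.2611
  (61 − 75.137)²/75.137 = 2.6599
  (94 − 79.863)²/79.863 = 2.5025
χ² = 0.5999 + 0.5644 + 2.4033 + 2.2611 + 2.6599 + 2.5025 = 10.99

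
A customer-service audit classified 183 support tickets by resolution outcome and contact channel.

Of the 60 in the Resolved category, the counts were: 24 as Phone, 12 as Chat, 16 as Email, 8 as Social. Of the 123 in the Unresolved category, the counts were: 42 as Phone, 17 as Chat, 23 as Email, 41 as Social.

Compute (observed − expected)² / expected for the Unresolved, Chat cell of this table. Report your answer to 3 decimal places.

Row total (Unresolved) = 123; column total (Chat) = 29; N = 183.
Expected count E = 123 × 29 / 183 = 19.4918.
Contribution = (O − E)²/E = (17 − 19.4918)² / 19.4918 = 0.319.

0.319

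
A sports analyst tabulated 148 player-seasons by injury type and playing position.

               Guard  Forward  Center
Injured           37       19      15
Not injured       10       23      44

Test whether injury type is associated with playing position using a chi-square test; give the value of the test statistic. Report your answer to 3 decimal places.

29.952

Row totals: 71, 77. Column totals: 47, 42, 59. Grand total N = 148.
Expected counts (row total × column total / N):
  Injured, Guard: 71×47/148 = 22.5473
  Injured, Forward: 71×42/148 = 20.1486
  Injured, Center: 71×59/148 = 28.3041
  Not injured, Guard: 77×47/148 = 24.4527
  Not injured, Forward: 77×42/148 = 21.8514
  Not injured, Center: 77×59/148 = 30.6959
Contributions (O − E)²/E:
  (37 − 22.5473)²/22.5473 = 9.2641
  (19 − 20.1486)²/20.1486 = 0.0655
  (15 − 28.3041)²/28.3041 = 6.2535
  (10 − 24.4527)²/24.4527 = 8.5422
  (23 − 21.8514)²/21.8514 = 0.0604
  (44 − 30.6959)²/30.6959 = 5.7662
χ² = 9.2641 + 0.0655 + 6.2535 + 8.5422 + 0.0604 + 5.7662 = 29.952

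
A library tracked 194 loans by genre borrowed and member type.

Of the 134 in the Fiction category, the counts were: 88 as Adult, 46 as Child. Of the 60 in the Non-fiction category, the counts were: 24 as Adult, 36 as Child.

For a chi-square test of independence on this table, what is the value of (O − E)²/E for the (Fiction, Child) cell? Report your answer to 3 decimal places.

Row total (Fiction) = 134; column total (Child) = 82; N = 194.
Expected count E = 134 × 82 / 194 = 56.6392.
Contribution = (O − E)²/E = (46 − 56.6392)² / 56.6392 = 1.998.

1.998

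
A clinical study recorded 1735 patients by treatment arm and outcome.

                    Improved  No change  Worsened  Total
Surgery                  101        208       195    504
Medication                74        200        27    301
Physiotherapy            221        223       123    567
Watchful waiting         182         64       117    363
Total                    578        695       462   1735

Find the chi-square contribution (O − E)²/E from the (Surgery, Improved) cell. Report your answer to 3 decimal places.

26.658

Row total (Surgery) = 504; column total (Improved) = 578; N = 1735.
Expected count E = 504 × 578 / 1735 = 167.9032.
Contribution = (O − E)²/E = (101 − 167.9032)² / 167.9032 = 26.658.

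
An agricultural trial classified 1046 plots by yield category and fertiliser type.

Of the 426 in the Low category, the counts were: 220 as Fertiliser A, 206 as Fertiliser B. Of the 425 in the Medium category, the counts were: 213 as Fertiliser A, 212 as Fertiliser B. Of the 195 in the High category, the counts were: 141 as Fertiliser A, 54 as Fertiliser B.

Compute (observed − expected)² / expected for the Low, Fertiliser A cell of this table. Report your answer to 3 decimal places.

Row total (Low) = 426; column total (Fertiliser A) = 574; N = 1046.
Expected count E = 426 × 574 / 1046 = 233.7706.
Contribution = (O − E)²/E = (220 − 233.7706)² / 233.7706 = 0.811.

0.811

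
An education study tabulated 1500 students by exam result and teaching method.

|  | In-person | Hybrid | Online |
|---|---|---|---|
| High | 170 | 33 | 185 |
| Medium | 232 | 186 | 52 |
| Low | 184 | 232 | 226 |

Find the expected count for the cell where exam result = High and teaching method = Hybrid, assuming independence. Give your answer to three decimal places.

Row total (High) = 388; column total (Hybrid) = 451; grand total N = 1500.
Expected count = (row total × column total) / N = 388 × 451 / 1500 = 116.659.

116.659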